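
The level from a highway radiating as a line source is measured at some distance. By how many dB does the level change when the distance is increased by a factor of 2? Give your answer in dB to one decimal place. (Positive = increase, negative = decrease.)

With cylindrical spreading the level changes by −10·log₁₀(r₂/r₁).
ΔL = −10·log₁₀(2) = -3.01 dB.

-3.0 dB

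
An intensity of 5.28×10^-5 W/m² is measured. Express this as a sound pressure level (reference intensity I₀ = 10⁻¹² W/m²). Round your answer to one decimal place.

L = 10·log₁₀(I/I₀) = 10·log₁₀(5.28×10^-5/10⁻¹²) = 10·log₁₀(5.28×10^7).
L = 10·(0.7226 + 7) = 77.23 dB.

77.2 dB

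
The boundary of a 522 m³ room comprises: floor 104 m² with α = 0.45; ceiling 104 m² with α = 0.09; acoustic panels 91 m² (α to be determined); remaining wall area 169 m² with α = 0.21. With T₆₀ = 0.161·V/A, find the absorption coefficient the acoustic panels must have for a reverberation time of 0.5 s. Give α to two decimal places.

0.84

A = 0.161·V/T₆₀ = 0.161·522/0.5 = 168.08 m² sabins.
Absorption from the other surfaces = 104·0.45 + 104·0.09 + 169·0.21 = 91.65 m², so the acoustic panels must supply 76.43 m² over 91 m².
α = 76.43/91 = 0.840.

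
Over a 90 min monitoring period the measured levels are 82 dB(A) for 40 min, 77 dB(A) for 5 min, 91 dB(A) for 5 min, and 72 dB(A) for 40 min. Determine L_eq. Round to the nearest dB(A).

Weight each interval's intensity by its duration and average over T = 90 min:
Σ tᵢ·10^(Lᵢ/10) = 40·10^(82/10) + 5·10^(77/10) + 5·10^(91/10) + 40·10^(72/10) = 1.352e+10.
L_eq = 10·log₁₀(1.352e+10/90) = 81.77 dB(A).

82 dB(A)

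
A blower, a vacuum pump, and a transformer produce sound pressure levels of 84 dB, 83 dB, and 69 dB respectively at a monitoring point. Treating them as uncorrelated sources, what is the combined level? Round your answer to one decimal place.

86.6 dB

Incoherent sources combine by intensity addition: L_total = 10·log₁₀(Σ 10^(L_i/10)).
Σ 10^(L/10) = 10^(84/10) + 10^(83/10) + 10^(69/10) = 4.587e+08.
L_total = 10·log₁₀(4.587e+08) = 86.61 dB.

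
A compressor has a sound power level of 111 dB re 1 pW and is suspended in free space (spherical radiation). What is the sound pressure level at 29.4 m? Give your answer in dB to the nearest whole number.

L_p = L_w − 10·log₁₀(4π·r²) with r = 29.4 m.
4π·r² = 1.086e+04 m², 10·log₁₀ of that is 40.359 dB.
L_p = 111 − 40.359 = 70.64 dB.

71 dB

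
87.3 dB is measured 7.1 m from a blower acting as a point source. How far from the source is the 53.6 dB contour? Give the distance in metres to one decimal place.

343.8 m

For a point source L₁ − L₂ = 20·log₁₀(r₂/r₁), so r₂ = r₁·10^((L₁−L₂)/20).
r₂ = 7.1·10^((87.3−53.6)/20) = 7.1·10^(33.7/20) = 343.76 m.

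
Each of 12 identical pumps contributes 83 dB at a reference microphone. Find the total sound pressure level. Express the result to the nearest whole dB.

94 dB

L_total = L₁ + 10·log₁₀ N for N identical incoherent sources.
L_total = 83 + 10·log₁₀(12) = 83 + 10.792 = 93.79 dB.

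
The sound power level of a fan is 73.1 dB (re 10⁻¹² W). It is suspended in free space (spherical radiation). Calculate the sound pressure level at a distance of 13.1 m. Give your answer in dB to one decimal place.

39.8 dB

L_p = L_w − 10·log₁₀(4π·r²) with r = 13.1 m.
4π·r² = 2157 m², 10·log₁₀ of that is 33.338 dB.
L_p = 73.1 − 33.338 = 39.76 dB.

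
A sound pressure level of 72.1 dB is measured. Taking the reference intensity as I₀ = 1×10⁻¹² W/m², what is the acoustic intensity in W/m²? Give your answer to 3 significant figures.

1.62e-05 W/m²

I = I₀·10^(L/10) = 10⁻¹² × 10^(72.1/10) = 10^(-4.790).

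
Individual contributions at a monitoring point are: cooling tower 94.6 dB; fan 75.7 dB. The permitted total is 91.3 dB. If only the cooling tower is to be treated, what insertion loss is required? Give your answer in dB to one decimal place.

Fixed contribution from the other source: Σ 10^(L/10) = 10^(75.7/10) = 3.715e+07 (75.70 dB).
The limit corresponds to 10^(91.3/10) = 1.349e+09; subtracting the fixed part leaves 1.312e+09 for the cooling tower, i.e. 91.18 dB.
So the cooling tower must be reduced from 94.6 to 91.18 dB: IL = 3.42 dB.

3.4 dB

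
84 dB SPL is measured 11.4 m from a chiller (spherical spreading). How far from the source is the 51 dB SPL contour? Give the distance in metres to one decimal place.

509.2 m

The 33.0 dB drop corresponds to a distance ratio of 10^(33.0/20) for a point source.
r₂ = 11.4·10^((84−51)/20) = 11.4·10^(33.0/20) = 509.22 m.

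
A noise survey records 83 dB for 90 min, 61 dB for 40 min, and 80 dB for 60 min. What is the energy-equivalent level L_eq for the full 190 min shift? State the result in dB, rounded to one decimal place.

81.0 dB

The energy average is taken in the linear domain: L_eq = 10·log₁₀[(Σ tᵢ·10^(Lᵢ/10))/T], T = 190 min.
Σ tᵢ·10^(Lᵢ/10) = 90·10^(83/10) + 40·10^(61/10) + 60·10^(80/10) = 2.401e+10.
L_eq = 10·log₁₀(2.401e+10/190) = 81.02 dB.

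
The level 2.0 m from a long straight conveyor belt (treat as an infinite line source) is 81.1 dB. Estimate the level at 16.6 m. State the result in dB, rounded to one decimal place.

71.9 dB

For a line source, L₂ = L₁ − 10·log₁₀(r₂/r₁).
L₂ = 81.1 − 10·log₁₀(16.6/2.0) = 81.1 − 9.191 = 71.91 dB.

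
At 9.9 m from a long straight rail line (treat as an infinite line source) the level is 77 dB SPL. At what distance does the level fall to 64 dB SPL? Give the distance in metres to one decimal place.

For a line source L₁ − L₂ = 10·log₁₀(r₂/r₁), so r₂ = r₁·10^((L₁−L₂)/10).
r₂ = 9.9·10^((77−64)/10) = 9.9·10^(13.0/10) = 197.53 m.

197.5 m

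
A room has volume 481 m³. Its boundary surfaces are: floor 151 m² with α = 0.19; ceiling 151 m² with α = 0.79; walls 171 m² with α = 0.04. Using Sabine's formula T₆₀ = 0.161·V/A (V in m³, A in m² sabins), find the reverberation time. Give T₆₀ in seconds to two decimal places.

0.50 s

Total absorption A = 151·0.19 + 151·0.79 + 171·0.04 = 154.82 m² sabins.
T₆₀ = 0.161 × 481 / 154.82 = 0.500 s.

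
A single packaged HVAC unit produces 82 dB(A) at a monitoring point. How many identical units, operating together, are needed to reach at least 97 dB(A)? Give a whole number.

Need L₁ + 10·log₁₀ N ≥ 97, i.e. log₁₀ N ≥ 1.50.
N ≥ 10^(15.0/10) = 31.623, so N = 32.

32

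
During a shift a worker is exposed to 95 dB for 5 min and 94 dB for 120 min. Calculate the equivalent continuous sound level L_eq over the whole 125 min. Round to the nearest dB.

94 dB

L_eq = 10·log₁₀[(1/T)·Σ tᵢ·10^(Lᵢ/10)] with T = 125 min.
Σ tᵢ·10^(Lᵢ/10) = 5·10^(95/10) + 120·10^(94/10) = 3.172e+11.
L_eq = 10·log₁₀(3.172e+11/125) = 94.04 dB.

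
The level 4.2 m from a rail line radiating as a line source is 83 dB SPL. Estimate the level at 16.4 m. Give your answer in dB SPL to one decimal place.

77.1 dB SPL

Line-source attenuation: ΔL = 10·log₁₀(r₂/r₁) = 10·log₁₀(16.4/4.2) = 5.916 dB.
L₂ = 83 − 10·log₁₀(16.4/4.2) = 83 − 5.916 = 77.08 dB SPL.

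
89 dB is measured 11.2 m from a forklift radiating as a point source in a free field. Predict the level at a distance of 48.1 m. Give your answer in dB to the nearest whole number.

Point-source attenuation: ΔL = 20·log₁₀(r₂/r₁) = 20·log₁₀(48.1/11.2) = 12.659 dB.
L₂ = 89 − 20·log₁₀(48.1/11.2) = 89 − 12.659 = 76.34 dB.

76 dB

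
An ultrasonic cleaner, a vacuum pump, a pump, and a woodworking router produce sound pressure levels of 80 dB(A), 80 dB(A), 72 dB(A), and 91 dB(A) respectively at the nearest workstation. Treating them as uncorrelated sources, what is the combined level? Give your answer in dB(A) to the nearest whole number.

92 dB(A)

For uncorrelated sources the intensities add, so convert each level to linear form, sum, and take 10·log₁₀ of the total.
Σ 10^(L/10) = 10^(80/10) + 10^(80/10) + 10^(72/10) + 10^(91/10) = 1.475e+09.
L_total = 10·log₁₀(1.475e+09) = 91.69 dB(A).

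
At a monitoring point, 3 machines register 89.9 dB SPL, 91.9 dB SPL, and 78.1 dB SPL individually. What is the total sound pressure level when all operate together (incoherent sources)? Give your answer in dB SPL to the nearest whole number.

Incoherent sources combine by intensity addition: L_total = 10·log₁₀(Σ 10^(L_i/10)).
Σ 10^(L/10) = 10^(89.9/10) + 10^(91.9/10) + 10^(78.1/10) = 2.591e+09.
L_total = 10·log₁₀(2.591e+09) = 94.13 dB SPL.

94 dB SPL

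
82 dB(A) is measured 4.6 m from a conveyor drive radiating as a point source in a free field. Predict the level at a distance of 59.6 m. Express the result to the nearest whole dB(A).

60 dB(A)

Point-source attenuation: ΔL = 20·log₁₀(r₂/r₁) = 20·log₁₀(59.6/4.6) = 22.250 dB.
L₂ = 82 − 20·log₁₀(59.6/4.6) = 82 − 22.250 = 59.75 dB(A).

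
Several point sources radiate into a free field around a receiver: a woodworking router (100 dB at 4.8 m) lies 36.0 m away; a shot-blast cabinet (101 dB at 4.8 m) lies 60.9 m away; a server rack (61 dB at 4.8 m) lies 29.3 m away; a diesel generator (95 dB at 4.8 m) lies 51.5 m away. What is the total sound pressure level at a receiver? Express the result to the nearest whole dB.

Apply inverse-square spreading to bring every level to the receiver, then sum 10^(L/10).
woodworking router: 100 − 20·log₁₀(36.0/4.8) = 100 − 17.50 = 82.50 dB.
shot-blast cabinet: 101 − 20·log₁₀(60.9/4.8) = 101 − 22.07 = 78.93 dB.
server rack: 61 − 20·log₁₀(29.3/4.8) = 61 − 15.71 = 45.29 dB.
diesel generator: 95 − 20·log₁₀(51.5/4.8) = 95 − 20.61 = 74.39 dB.
Σ 10^(L/10) = 2.835e+08 → L_total = 10·log₁₀(2.835e+08) = 84.53 dB.

85 dB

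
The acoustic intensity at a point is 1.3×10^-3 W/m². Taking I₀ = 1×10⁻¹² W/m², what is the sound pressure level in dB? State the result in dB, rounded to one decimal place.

I/I₀ = 1.3×10^-3/10⁻¹² = 1.3×10^9, and L = 10·log₁₀(I/I₀).
L = 10·(0.1139 + 9) = 91.14 dB.

91.1 dB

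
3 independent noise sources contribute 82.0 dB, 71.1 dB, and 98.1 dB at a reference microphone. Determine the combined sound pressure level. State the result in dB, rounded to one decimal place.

Incoherent sources combine by intensity addition: L_total = 10·log₁₀(Σ 10^(L_i/10)).
Σ 10^(L/10) = 10^(82.0/10) + 10^(71.1/10) + 10^(98.1/10) = 6.628e+09.
L_total = 10·log₁₀(6.628e+09) = 98.21 dB.

98.2 dB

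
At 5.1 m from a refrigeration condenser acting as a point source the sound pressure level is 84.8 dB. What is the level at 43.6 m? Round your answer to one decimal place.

For a point source, L₂ = L₁ − 20·log₁₀(r₂/r₁).
L₂ = 84.8 − 20·log₁₀(43.6/5.1) = 84.8 − 18.638 = 66.16 dB.

66.2 dB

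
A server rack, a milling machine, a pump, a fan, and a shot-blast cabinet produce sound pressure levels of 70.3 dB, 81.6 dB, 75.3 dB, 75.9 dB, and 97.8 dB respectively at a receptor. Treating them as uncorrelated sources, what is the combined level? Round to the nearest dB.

98 dB

Incoherent sources combine by intensity addition: L_total = 10·log₁₀(Σ 10^(L_i/10)).
Σ 10^(L/10) = 10^(70.3/10) + 10^(81.6/10) + 10^(75.3/10) + 10^(75.9/10) + 10^(97.8/10) = 6.254e+09.
L_total = 10·log₁₀(6.254e+09) = 97.96 dB.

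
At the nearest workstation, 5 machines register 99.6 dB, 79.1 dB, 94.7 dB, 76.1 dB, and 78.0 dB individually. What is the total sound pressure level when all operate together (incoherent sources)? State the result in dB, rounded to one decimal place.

100.9 dB

Incoherent sources combine by intensity addition: L_total = 10·log₁₀(Σ 10^(L_i/10)).
Σ 10^(L/10) = 10^(99.6/10) + 10^(79.1/10) + 10^(94.7/10) + 10^(76.1/10) + 10^(78.0/10) = 1.226e+10.
L_total = 10·log₁₀(1.226e+10) = 100.88 dB.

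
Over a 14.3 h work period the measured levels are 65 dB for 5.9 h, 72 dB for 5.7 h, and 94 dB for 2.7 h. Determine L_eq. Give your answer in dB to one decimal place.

The energy average is taken in the linear domain: L_eq = 10·log₁₀[(Σ tᵢ·10^(Lᵢ/10))/T], T = 14.3 h.
Σ tᵢ·10^(Lᵢ/10) = 5.9·10^(65/10) + 5.7·10^(72/10) + 2.7·10^(94/10) = 6.891e+09.
L_eq = 10·log₁₀(6.891e+09/14.3) = 86.83 dB.

86.8 dB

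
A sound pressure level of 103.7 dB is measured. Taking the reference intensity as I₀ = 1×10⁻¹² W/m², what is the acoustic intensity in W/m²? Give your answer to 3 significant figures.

0.0234 W/m²

I = I₀·10^(L/10) = 10⁻¹² × 10^(103.7/10) = 10^(-1.630).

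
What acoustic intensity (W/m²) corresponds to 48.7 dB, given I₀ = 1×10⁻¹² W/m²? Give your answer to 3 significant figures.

7.41e-08 W/m²

I = I₀·10^(L/10) = 10⁻¹² × 10^(48.7/10) = 10^(-7.130).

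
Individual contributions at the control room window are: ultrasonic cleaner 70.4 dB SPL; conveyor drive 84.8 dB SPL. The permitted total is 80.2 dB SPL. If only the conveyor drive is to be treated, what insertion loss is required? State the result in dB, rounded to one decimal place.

5.1 dB

Everything except the conveyor drive sums to 10^(70.4/10) = 1.096e+07 in linear terms, 70.40 dB SPL.
The limit corresponds to 10^(80.2/10) = 1.047e+08; subtracting the fixed part leaves 9.375e+07 for the conveyor drive, i.e. 79.72 dB SPL.
So the conveyor drive must be reduced from 84.8 to 79.72 dB SPL: IL = 5.08 dB.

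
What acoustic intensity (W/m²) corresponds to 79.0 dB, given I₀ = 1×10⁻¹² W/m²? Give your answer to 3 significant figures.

I = I₀·10^(L/10) = 10⁻¹² × 10^(79.0/10) = 10^(-4.100).

7.94e-05 W/m²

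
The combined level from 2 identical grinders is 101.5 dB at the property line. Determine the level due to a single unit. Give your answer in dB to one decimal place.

98.5 dB

For N identical incoherent sources L_total = L₁ + 10·log₁₀ N, so L₁ = 101.5 − 10·log₁₀(2) = 101.5 − 3.010.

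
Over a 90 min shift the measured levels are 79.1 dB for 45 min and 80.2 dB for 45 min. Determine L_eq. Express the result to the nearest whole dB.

80 dB

The energy average is taken in the linear domain: L_eq = 10·log₁₀[(Σ tᵢ·10^(Lᵢ/10))/T], T = 90 min.
Σ tᵢ·10^(Lᵢ/10) = 45·10^(79.1/10) + 45·10^(80.2/10) = 8.370e+09.
L_eq = 10·log₁₀(8.370e+09/90) = 79.68 dB.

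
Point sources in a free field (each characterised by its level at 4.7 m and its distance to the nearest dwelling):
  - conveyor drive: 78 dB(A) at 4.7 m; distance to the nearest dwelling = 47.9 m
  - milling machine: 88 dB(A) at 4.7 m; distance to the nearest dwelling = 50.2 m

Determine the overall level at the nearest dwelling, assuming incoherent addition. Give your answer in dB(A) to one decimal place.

Apply inverse-square spreading to bring every level to the receiver, then sum 10^(L/10).
conveyor drive: 78 − 20·log₁₀(47.9/4.7) = 78 − 20.16 = 57.84 dB(A).
milling machine: 88 − 20·log₁₀(50.2/4.7) = 88 − 20.57 = 67.43 dB(A).
Σ 10^(L/10) = 6.138e+06 → L_total = 10·log₁₀(6.138e+06) = 67.88 dB(A).

67.9 dB(A)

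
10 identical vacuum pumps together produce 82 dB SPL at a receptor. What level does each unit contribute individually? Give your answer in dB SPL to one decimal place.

Dividing the total intensity by 10 lowers the level by 10·log₁₀ 10 = 10.000 dB: L₁ = 82 − 10.000.

72.0 dB SPL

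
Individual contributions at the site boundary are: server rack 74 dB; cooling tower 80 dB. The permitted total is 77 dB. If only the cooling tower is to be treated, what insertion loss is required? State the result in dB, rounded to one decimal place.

6.0 dB

Everything except the cooling tower sums to 10^(74/10) = 2.512e+07 in linear terms, 74.00 dB.
The limit corresponds to 10^(77/10) = 5.012e+07; subtracting the fixed part leaves 2.500e+07 for the cooling tower, i.e. 73.98 dB.
Required insertion loss = 80 − 73.98 = 6.02 dB.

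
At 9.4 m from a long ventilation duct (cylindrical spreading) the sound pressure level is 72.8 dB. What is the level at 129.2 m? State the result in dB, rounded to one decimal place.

61.4 dB

Line-source attenuation: ΔL = 10·log₁₀(r₂/r₁) = 10·log₁₀(129.2/9.4) = 11.381 dB.
L₂ = 72.8 − 10·log₁₀(129.2/9.4) = 72.8 − 11.381 = 61.42 dB.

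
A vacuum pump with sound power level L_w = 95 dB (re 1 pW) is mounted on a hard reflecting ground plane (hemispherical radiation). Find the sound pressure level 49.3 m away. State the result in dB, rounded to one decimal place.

The power spreads over a hemisphere of area 2π·r², so L_p = L_w − 10·log₁₀(2π·r²).
2π·r² = 1.527e+04 m², 10·log₁₀ of that is 41.839 dB.
L_p = 95 − 41.839 = 53.16 dB.

53.2 dB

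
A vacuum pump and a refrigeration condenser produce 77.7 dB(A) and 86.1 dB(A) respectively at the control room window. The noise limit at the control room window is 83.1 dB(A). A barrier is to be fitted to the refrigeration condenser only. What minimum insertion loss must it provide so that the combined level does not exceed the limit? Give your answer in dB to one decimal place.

4.5 dB

Fixed contribution from the other source: Σ 10^(L/10) = 10^(77.7/10) = 5.888e+07 (77.70 dB(A)).
To meet 83.1 dB(A) overall, the treated refrigeration condenser may contribute at most 10^(83.1/10) − 5.888e+07 = 1.453e+08, i.e. 81.62 dB(A).
So the refrigeration condenser must be reduced from 86.1 to 81.62 dB(A): IL = 4.48 dB.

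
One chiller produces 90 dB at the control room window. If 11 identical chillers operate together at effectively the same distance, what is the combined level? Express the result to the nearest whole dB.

N identical incoherent sources raise the level by 10·log₁₀ N.
L_total = 90 + 10·log₁₀(11) = 90 + 10.414 = 100.41 dB.

100 dB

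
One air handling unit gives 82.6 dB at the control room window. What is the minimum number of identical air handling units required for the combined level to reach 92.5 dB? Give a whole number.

Need L₁ + 10·log₁₀ N ≥ 92.5, i.e. log₁₀ N ≥ 0.99.
N ≥ 10^(9.9/10) = 9.772, so N = 10.

10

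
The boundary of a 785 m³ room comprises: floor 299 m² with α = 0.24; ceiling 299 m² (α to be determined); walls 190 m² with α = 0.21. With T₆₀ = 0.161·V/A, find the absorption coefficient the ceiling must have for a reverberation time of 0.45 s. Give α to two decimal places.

0.57

Required total absorption A = 0.161·785/0.45 = 280.86 m².
Absorption from the other surfaces = 299·0.24 + 190·0.21 = 111.66 m², so the ceiling must supply 169.20 m² over 299 m².
α = 169.20/299 = 0.566.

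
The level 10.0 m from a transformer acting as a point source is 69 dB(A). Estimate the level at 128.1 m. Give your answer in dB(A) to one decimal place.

46.8 dB(A)

Spherical spreading from a point source gives a 20·log₁₀(r₂/r₁) drop.
L₂ = 69 − 20·log₁₀(128.1/10.0) = 69 − 22.151 = 46.85 dB(A).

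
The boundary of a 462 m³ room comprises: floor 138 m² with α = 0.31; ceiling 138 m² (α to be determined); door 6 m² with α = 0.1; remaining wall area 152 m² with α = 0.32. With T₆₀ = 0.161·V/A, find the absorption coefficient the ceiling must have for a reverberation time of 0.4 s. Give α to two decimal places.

Required total absorption A = 0.161·462/0.4 = 185.96 m².
Absorption from the other surfaces = 138·0.31 + 6·0.1 + 152·0.32 = 92.02 m², so the ceiling must supply 93.94 m² over 138 m².
α = 93.94/138 = 0.681.

0.68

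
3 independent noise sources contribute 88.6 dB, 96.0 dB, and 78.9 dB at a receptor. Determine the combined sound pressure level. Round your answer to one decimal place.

96.8 dB

For uncorrelated sources the intensities add, so convert each level to linear form, sum, and take 10·log₁₀ of the total.
Σ 10^(L/10) = 10^(88.6/10) + 10^(96.0/10) + 10^(78.9/10) = 4.783e+09.
L_total = 10·log₁₀(4.783e+09) = 96.80 dB.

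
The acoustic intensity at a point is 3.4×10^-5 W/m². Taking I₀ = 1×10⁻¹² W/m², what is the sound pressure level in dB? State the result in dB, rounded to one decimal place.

I/I₀ = 3.4×10^-5/10⁻¹² = 3.4×10^7, and L = 10·log₁₀(I/I₀).
L = 10·(0.5315 + 7) = 75.31 dB.

75.3 dB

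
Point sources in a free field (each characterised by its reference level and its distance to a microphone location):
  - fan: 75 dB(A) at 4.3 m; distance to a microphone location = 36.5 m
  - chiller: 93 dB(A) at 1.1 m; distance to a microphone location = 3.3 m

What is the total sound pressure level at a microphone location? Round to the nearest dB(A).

Propagate each source to the receiver with L = L_ref − 20·log₁₀(r/r_ref), then add intensities.
fan: 75 − 20·log₁₀(36.5/4.3) = 75 − 18.58 = 56.42 dB(A).
chiller: 93 − 20·log₁₀(3.3/1.1) = 93 − 9.54 = 83.46 dB(A).
Σ 10^(L/10) = 2.221e+08 → L_total = 10·log₁₀(2.221e+08) = 83.47 dB(A).

83 dB(A)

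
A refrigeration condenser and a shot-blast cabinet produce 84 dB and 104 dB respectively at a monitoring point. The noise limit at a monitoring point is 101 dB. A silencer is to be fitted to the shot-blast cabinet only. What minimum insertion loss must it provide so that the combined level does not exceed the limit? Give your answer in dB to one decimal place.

Fixed contribution from the other source: Σ 10^(L/10) = 10^(84/10) = 2.512e+08 (84.00 dB).
The limit corresponds to 10^(101/10) = 1.259e+10; subtracting the fixed part leaves 1.234e+10 for the shot-blast cabinet, i.e. 100.91 dB.
So the shot-blast cabinet must be reduced from 104 to 100.91 dB: IL = 3.09 dB.

3.1 dB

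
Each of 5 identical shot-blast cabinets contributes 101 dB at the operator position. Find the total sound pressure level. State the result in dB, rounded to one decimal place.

108.0 dB

With 5 equal, uncorrelated contributions the intensity is 5× that of one unit, giving a rise of 10·log₁₀ 5.
L_total = 101 + 10·log₁₀(5) = 101 + 6.990 = 107.99 dB.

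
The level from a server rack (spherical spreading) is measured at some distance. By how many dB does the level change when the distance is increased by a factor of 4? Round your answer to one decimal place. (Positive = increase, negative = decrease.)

-12.0 dB

With spherical spreading the level changes by −20·log₁₀(r₂/r₁).
ΔL = −20·log₁₀(4) = -12.04 dB.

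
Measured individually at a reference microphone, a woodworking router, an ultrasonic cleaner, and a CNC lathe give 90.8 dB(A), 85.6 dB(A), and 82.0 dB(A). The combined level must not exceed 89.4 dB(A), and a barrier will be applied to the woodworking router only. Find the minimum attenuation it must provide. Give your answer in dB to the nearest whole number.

The untreated sources together contribute 10^(85.6/10) + 10^(82.0/10) = 5.216e+08, i.e. 87.17 dB(A).
To meet 89.4 dB(A) overall, the treated woodworking router may contribute at most 10^(89.4/10) − 5.216e+08 = 3.494e+08, i.e. 85.43 dB(A).
So the woodworking router must be reduced from 90.8 to 85.43 dB(A): IL = 5.37 dB.

5 dB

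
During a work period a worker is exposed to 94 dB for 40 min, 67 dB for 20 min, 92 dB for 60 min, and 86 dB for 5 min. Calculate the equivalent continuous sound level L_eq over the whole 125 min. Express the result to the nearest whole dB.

The energy average is taken in the linear domain: L_eq = 10·log₁₀[(Σ tᵢ·10^(Lᵢ/10))/T], T = 125 min.
Σ tᵢ·10^(Lᵢ/10) = 40·10^(94/10) + 20·10^(67/10) + 60·10^(92/10) + 5·10^(86/10) = 1.977e+11.
L_eq = 10·log₁₀(1.977e+11/125) = 91.99 dB.

92 dB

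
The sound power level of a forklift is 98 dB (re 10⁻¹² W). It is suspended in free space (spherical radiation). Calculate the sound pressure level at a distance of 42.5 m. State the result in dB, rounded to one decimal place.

54.4 dB

Free-field spherical radiation: L_p = L_w − 10·log₁₀(4π·r²), r = 42.5 m.
4π·r² = 2.27e+04 m², 10·log₁₀ of that is 43.560 dB.
L_p = 98 − 43.560 = 54.44 dB.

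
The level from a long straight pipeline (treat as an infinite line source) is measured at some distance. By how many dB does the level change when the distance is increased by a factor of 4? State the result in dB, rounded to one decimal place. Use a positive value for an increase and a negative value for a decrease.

Line-source spreading: ΔL = −10·log₁₀(r₂/r₁).
ΔL = −10·log₁₀(4) = -6.02 dB.

-6.0 dB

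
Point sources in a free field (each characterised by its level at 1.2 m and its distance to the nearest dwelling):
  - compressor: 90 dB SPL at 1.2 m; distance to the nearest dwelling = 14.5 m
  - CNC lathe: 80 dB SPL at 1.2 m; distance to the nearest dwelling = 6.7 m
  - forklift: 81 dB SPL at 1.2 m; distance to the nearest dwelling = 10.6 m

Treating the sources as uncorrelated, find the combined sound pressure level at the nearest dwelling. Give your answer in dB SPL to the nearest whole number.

71 dB SPL

Propagate each source to the receiver with L = L_ref − 20·log₁₀(r/r_ref), then add intensities.
compressor: 90 − 20·log₁₀(14.5/1.2) = 90 − 21.64 = 68.36 dB SPL.
CNC lathe: 80 − 20·log₁₀(6.7/1.2) = 80 − 14.94 = 65.06 dB SPL.
forklift: 81 − 20·log₁₀(10.6/1.2) = 81 − 18.92 = 62.08 dB SPL.
Σ 10^(L/10) = 1.167e+07 → L_total = 10·log₁₀(1.167e+07) = 70.67 dB SPL.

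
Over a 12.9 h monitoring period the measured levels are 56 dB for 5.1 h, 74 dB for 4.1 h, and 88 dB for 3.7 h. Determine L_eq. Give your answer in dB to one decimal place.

L_eq = 10·log₁₀[(1/T)·Σ tᵢ·10^(Lᵢ/10)] with T = 12.9 h.
Σ tᵢ·10^(Lᵢ/10) = 5.1·10^(56/10) + 4.1·10^(74/10) + 3.7·10^(88/10) = 2.440e+09.
L_eq = 10·log₁₀(2.440e+09/12.9) = 82.77 dB.

82.8 dB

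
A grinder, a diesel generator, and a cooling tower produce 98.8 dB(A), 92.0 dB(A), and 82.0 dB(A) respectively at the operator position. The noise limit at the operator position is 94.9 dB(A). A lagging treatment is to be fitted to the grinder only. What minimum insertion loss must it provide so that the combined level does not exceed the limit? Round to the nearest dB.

Everything except the grinder sums to 10^(92.0/10) + 10^(82.0/10) = 1.743e+09 in linear terms, 92.41 dB(A).
To meet 94.9 dB(A) overall, the treated grinder may contribute at most 10^(94.9/10) − 1.743e+09 = 1.347e+09, i.e. 91.29 dB(A).
Required insertion loss = 98.8 − 91.29 = 7.51 dB.

8 dB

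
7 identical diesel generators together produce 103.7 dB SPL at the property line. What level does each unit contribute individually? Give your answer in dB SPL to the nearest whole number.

7 equal contributions raise the level by 10·log₁₀ 7 = 8.451 dB, so each unit alone gives 103.7 − 8.451.

95 dB SPL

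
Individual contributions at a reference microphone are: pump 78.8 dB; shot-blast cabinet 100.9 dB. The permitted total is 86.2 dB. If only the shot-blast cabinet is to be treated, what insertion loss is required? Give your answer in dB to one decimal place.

15.6 dB

Fixed contribution from the other source: Σ 10^(L/10) = 10^(78.8/10) = 7.586e+07 (78.80 dB).
The limit corresponds to 10^(86.2/10) = 4.169e+08; subtracting the fixed part leaves 3.410e+08 for the shot-blast cabinet, i.e. 85.33 dB.
Required insertion loss = 100.9 − 85.33 = 15.57 dB.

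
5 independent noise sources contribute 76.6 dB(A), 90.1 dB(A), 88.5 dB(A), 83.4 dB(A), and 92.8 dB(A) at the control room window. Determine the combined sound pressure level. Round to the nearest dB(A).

96 dB(A)

Incoherent sources combine by intensity addition: L_total = 10·log₁₀(Σ 10^(L_i/10)).
Σ 10^(L/10) = 10^(76.6/10) + 10^(90.1/10) + 10^(88.5/10) + 10^(83.4/10) + 10^(92.8/10) = 3.901e+09.
L_total = 10·log₁₀(3.901e+09) = 95.91 dB(A).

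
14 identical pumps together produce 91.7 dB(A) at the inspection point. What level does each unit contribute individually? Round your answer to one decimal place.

For N identical incoherent sources L_total = L₁ + 10·log₁₀ N, so L₁ = 91.7 − 10·log₁₀(14) = 91.7 − 11.461.

80.2 dB(A)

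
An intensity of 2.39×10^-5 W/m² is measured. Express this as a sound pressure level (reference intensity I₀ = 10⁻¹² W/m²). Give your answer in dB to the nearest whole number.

Dividing by I₀ shifts the exponent by 12: I/I₀ = 2.39×10^7.
L = 10·(0.3784 + 7) = 73.78 dB.

74 dB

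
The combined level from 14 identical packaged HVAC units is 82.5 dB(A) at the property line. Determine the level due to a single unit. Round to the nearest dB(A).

71 dB(A)

14 equal contributions raise the level by 10·log₁₀ 14 = 11.461 dB, so each unit alone gives 82.5 − 11.461.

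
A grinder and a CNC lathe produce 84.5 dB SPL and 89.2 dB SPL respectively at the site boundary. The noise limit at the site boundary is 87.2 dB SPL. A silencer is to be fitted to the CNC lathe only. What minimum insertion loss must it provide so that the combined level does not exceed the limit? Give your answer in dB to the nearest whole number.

The untreated sources together contribute 10^(84.5/10) = 2.818e+08, i.e. 84.50 dB SPL.
The limit corresponds to 10^(87.2/10) = 5.248e+08; subtracting the fixed part leaves 2.430e+08 for the CNC lathe, i.e. 83.86 dB SPL.
Required insertion loss = 89.2 − 83.86 = 5.34 dB.

5 dB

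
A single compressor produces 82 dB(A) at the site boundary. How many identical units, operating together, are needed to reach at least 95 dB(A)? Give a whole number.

20

Need L₁ + 10·log₁₀ N ≥ 95, i.e. log₁₀ N ≥ 1.30.
N ≥ 10^(13.0/10) = 19.953, so N = 20.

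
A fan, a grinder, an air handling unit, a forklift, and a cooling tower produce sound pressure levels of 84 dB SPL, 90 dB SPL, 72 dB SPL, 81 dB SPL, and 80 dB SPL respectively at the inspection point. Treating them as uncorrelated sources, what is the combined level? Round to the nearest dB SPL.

92 dB SPL

Incoherent sources combine by intensity addition: L_total = 10·log₁₀(Σ 10^(L_i/10)).
Σ 10^(L/10) = 10^(84/10) + 10^(90/10) + 10^(72/10) + 10^(81/10) + 10^(80/10) = 1.493e+09.
L_total = 10·log₁₀(1.493e+09) = 91.74 dB SPL.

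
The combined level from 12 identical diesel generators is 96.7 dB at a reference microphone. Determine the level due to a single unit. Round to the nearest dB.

86 dB

For N identical incoherent sources L_total = L₁ + 10·log₁₀ N, so L₁ = 96.7 − 10·log₁₀(12) = 96.7 − 10.792.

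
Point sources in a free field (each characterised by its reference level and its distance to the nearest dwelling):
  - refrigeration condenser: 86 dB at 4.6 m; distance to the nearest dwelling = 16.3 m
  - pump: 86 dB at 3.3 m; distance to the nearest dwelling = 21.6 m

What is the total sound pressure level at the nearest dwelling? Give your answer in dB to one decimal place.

Propagate each source to the receiver with L = L_ref − 20·log₁₀(r/r_ref), then add intensities.
refrigeration condenser: 86 − 20·log₁₀(16.3/4.6) = 86 − 10.99 = 75.01 dB.
pump: 86 − 20·log₁₀(21.6/3.3) = 86 − 16.32 = 69.68 dB.
Σ 10^(L/10) = 4.100e+07 → L_total = 10·log₁₀(4.100e+07) = 76.13 dB.

76.1 dB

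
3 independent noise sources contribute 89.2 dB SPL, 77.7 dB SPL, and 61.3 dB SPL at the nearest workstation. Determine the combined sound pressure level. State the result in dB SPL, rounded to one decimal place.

89.5 dB SPL

For uncorrelated sources the intensities add, so convert each level to linear form, sum, and take 10·log₁₀ of the total.
Σ 10^(L/10) = 10^(89.2/10) + 10^(77.7/10) + 10^(61.3/10) = 8.920e+08.
L_total = 10·log₁₀(8.920e+08) = 89.50 dB SPL.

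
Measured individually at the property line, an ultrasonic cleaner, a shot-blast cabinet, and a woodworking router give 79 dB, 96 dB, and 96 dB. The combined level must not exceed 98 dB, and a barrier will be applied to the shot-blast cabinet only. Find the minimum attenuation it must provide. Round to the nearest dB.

2 dB

The untreated sources together contribute 10^(79/10) + 10^(96/10) = 4.061e+09, i.e. 96.09 dB.
To meet 98 dB overall, the treated shot-blast cabinet may contribute at most 10^(98/10) − 4.061e+09 = 2.249e+09, i.e. 93.52 dB.
Required insertion loss = 96 − 93.52 = 2.48 dB.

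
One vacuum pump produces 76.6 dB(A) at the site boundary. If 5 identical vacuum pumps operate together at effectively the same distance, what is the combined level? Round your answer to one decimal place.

83.6 dB(A)

With 5 equal, uncorrelated contributions the intensity is 5× that of one unit, giving a rise of 10·log₁₀ 5.
L_total = 76.6 + 10·log₁₀(5) = 76.6 + 6.990 = 83.59 dB(A).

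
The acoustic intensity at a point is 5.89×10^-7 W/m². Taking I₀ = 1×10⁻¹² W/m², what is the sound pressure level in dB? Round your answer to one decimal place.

57.7 dB

I/I₀ = 5.89×10^-7/10⁻¹² = 5.89×10^5, and L = 10·log₁₀(I/I₀).
L = 10·(0.7701 + 5) = 57.70 dB.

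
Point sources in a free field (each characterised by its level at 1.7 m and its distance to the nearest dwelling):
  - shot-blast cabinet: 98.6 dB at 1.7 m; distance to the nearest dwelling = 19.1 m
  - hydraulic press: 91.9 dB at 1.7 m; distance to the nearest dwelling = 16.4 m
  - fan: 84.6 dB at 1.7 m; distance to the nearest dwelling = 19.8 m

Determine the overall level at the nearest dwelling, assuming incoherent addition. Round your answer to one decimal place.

Propagate each source to the receiver with L = L_ref − 20·log₁₀(r/r_ref), then add intensities.
shot-blast cabinet: 98.6 − 20·log₁₀(19.1/1.7) = 98.6 − 21.01 = 77.59 dB.
hydraulic press: 91.9 − 20·log₁₀(16.4/1.7) = 91.9 − 19.69 = 72.21 dB.
fan: 84.6 − 20·log₁₀(19.8/1.7) = 84.6 − 21.32 = 63.28 dB.
Σ 10^(L/10) = 7.616e+07 → L_total = 10·log₁₀(7.616e+07) = 78.82 dB.

78.8 dB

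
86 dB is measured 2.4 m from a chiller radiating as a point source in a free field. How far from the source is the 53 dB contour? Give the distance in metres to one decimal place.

107.2 m

Point-source spreading drops the level by 20·log₁₀(r₂/r₁); inverting, r₂/r₁ = 10^(ΔL/20).
r₂ = 2.4·10^((86−53)/20) = 2.4·10^(33.0/20) = 107.20 m.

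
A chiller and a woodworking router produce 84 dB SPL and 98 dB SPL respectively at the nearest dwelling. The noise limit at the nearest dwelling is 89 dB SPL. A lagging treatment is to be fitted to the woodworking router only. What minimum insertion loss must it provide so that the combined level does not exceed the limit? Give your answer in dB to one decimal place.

10.7 dB

Everything except the woodworking router sums to 10^(84/10) = 2.512e+08 in linear terms, 84.00 dB SPL.
To meet 89 dB SPL overall, the treated woodworking router may contribute at most 10^(89/10) − 2.512e+08 = 5.431e+08, i.e. 87.35 dB SPL.
So the woodworking router must be reduced from 98 to 87.35 dB SPL: IL = 10.65 dB.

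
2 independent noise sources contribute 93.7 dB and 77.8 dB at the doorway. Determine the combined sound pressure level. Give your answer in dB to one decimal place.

For uncorrelated sources the intensities add, so convert each level to linear form, sum, and take 10·log₁₀ of the total.
Σ 10^(L/10) = 10^(93.7/10) + 10^(77.8/10) = 2.404e+09.
L_total = 10·log₁₀(2.404e+09) = 93.81 dB.

93.8 dB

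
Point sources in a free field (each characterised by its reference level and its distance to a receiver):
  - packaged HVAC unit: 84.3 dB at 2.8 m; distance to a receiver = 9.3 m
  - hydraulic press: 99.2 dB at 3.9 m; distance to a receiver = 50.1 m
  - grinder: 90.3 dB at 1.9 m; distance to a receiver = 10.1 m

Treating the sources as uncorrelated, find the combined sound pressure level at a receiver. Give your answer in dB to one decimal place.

80.5 dB

Propagate each source to the receiver with L = L_ref − 20·log₁₀(r/r_ref), then add intensities.
packaged HVAC unit: 84.3 − 20·log₁₀(9.3/2.8) = 84.3 − 10.43 = 73.87 dB.
hydraulic press: 99.2 − 20·log₁₀(50.1/3.9) = 99.2 − 22.18 = 77.02 dB.
grinder: 90.3 − 20·log₁₀(10.1/1.9) = 90.3 − 14.51 = 75.79 dB.
Σ 10^(L/10) = 1.127e+08 → L_total = 10·log₁₀(1.127e+08) = 80.52 dB.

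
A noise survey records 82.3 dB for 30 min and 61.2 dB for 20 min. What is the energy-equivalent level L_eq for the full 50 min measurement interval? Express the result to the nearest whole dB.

Weight each interval's intensity by its duration and average over T = 50 min:
Σ tᵢ·10^(Lᵢ/10) = 30·10^(82.3/10) + 20·10^(61.2/10) = 5.121e+09.
L_eq = 10·log₁₀(5.121e+09/50) = 80.10 dB.

80 dB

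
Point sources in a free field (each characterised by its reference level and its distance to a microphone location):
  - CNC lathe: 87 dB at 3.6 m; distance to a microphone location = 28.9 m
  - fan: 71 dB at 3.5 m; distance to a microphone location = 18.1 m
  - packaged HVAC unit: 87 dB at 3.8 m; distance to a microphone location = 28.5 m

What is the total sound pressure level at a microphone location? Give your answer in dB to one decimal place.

First find each source's level at the receiver (point-source: −20·log₁₀(r/r_ref)), then combine on an intensity basis.
CNC lathe: 87 − 20·log₁₀(28.9/3.6) = 87 − 18.09 = 68.91 dB.
fan: 71 − 20·log₁₀(18.1/3.5) = 71 − 14.27 = 56.73 dB.
packaged HVAC unit: 87 − 20·log₁₀(28.5/3.8) = 87 − 17.50 = 69.50 dB.
Σ 10^(L/10) = 1.716e+07 → L_total = 10·log₁₀(1.716e+07) = 72.34 dB.

72.3 dB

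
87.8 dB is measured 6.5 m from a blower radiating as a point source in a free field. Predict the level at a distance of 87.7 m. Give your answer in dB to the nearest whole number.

65 dB

Spherical spreading from a point source gives a 20·log₁₀(r₂/r₁) drop.
L₂ = 87.8 − 20·log₁₀(87.7/6.5) = 87.8 − 22.602 = 65.20 dB.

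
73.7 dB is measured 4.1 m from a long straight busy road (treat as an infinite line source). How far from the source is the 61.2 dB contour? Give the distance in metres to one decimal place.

72.9 m

Line-source spreading drops the level by 10·log₁₀(r₂/r₁); inverting, r₂/r₁ = 10^(ΔL/10).
r₂ = 4.1·10^((73.7−61.2)/10) = 4.1·10^(12.5/10) = 72.91 m.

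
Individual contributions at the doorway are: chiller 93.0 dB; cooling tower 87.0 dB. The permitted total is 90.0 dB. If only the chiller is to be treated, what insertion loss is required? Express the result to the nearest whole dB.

6 dB

Everything except the chiller sums to 10^(87.0/10) = 5.012e+08 in linear terms, 87.00 dB.
To meet 90.0 dB overall, the treated chiller may contribute at most 10^(90.0/10) − 5.012e+08 = 4.988e+08, i.e. 86.98 dB.
So the chiller must be reduced from 93.0 to 86.98 dB: IL = 6.02 dB.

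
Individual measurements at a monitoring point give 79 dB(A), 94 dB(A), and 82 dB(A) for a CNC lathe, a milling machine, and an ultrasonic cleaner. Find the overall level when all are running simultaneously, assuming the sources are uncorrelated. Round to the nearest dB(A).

94 dB(A)

For uncorrelated sources the intensities add, so convert each level to linear form, sum, and take 10·log₁₀ of the total.
Σ 10^(L/10) = 10^(79/10) + 10^(94/10) + 10^(82/10) = 2.750e+09.
L_total = 10·log₁₀(2.750e+09) = 94.39 dB(A).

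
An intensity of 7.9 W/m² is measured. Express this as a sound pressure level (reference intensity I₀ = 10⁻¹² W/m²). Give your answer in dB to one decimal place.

129.0 dB

Dividing by I₀ shifts the exponent by 12: I/I₀ = 7.9×10^12.
L = 10·(0.8976 + 12) = 128.98 dB.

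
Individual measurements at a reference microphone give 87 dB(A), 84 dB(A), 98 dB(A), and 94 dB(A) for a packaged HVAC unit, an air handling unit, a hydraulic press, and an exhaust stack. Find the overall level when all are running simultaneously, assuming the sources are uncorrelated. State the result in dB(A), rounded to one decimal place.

For uncorrelated sources the intensities add, so convert each level to linear form, sum, and take 10·log₁₀ of the total.
Σ 10^(L/10) = 10^(87/10) + 10^(84/10) + 10^(98/10) + 10^(94/10) = 9.574e+09.
L_total = 10·log₁₀(9.574e+09) = 99.81 dB(A).

99.8 dB(A)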